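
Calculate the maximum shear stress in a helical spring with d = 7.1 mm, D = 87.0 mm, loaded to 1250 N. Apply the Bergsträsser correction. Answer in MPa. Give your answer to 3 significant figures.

858 MPa

Spring index C = D/d = 87.0/7.1 = 12.2535
K_B = (4C+2)/(4C−3) = 51.014/46.014 = 1.1087
τ₀ = 8FD/(πd³) = 8·1250·87.0/(π·7.1³) = 870000/1124.4 = 773.74 MPa
τ_max = K·τ₀ = 1.1087 × 773.74 = 857.82 MPa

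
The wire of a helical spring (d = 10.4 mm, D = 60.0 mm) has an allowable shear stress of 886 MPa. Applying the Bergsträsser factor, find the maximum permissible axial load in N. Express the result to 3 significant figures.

5220 N

C = D/d = 60.0/10.4 = 5.7692
K_B = (4C+2)/(4C−3) = 25.077/20.077 = 1.2490
τ_max = K·8FD/(πd³) → F_max = τ_allow·πd³/(8DK)
F_max = 886·π·10.4³/(8·60.0·1.2490) = 3.131e+06/599.54 = 5222.3 N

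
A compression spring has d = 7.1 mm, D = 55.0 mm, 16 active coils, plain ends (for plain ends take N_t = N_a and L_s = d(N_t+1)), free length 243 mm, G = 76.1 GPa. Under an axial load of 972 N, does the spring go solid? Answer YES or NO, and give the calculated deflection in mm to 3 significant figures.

k = Gd⁴/(8D³N_a) = (76.1×10³)(7.1⁴)/(8·55.0³·16) = 9.0807 N/mm
N_t = 16; L_s = 7.1·17 = 120.7 mm; δ_solid = L₀ − L_s = 243 − 120.7 = 122.3 mm
δ = F/k = 972/9.0807 = 107.04 mm
δ < δ_solid → spring does not go solid

NO, δ = 107 mm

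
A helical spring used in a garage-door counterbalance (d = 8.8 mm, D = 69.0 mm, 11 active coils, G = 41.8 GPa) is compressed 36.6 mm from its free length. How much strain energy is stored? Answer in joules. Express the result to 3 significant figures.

k = Gd⁴/(8D³N_a) = (41.8×10³)(8.8⁴)/(8·69.0³·11) = 8.6712 N/mm
U = ½kδ² = 0.5 × 8.6712 × 36.6² = 5807.8 N·mm = 5.8078 J

5.81 J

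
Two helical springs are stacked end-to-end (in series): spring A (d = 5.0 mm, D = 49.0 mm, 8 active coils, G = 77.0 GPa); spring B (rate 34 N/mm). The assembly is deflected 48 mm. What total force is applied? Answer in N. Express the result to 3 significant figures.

258 N

k_A = Gd⁴/(8D³N_a) = (77.0×10³)(5.0⁴)/(8·49.0³·8) = 6.3915 N/mm
Series: 1/k_eq = 1/6.3915 + 1/34 = 0.18587; k_eq = 5.3801 N/mm
F = k_eq·δ = 5.3801·48 = 258.25 N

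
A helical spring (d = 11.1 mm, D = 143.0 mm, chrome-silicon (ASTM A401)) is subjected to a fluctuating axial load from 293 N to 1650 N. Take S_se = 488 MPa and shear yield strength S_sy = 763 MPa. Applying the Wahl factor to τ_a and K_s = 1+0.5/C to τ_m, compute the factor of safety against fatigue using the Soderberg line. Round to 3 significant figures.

1.31

C = D/d = 143.0/11.1 = 12.8829; K_W = (4C−1)/(4C−4)+0.615/C = 1.1109; K_s = 1+0.5/C = 1.0388
F_a = (F_max−F_min)/2 = 678.5 N; F_m = (F_max+F_min)/2 = 971.5 N
τ_a = K_W·8F_aD/(πd³) = 1.1109 × 180.66 = 200.68 MPa
τ_m = K_s·8F_mD/(πd³) = 1.0388 × 258.67 = 268.71 MPa
Soderberg: 1/n_f = τ_a/S_se + τ_m/S_sy = 200.68/488 + 268.71/763 = 0.41124 + 0.35218 = 0.76342
n_f = 1/0.76342 = 1.31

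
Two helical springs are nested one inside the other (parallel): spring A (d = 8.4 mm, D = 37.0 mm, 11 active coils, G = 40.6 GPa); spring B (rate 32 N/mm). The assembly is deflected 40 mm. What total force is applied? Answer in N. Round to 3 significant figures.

3090 N

k_A = Gd⁴/(8D³N_a) = (40.6×10³)(8.4⁴)/(8·37.0³·11) = 45.348 N/mm
Parallel: k_eq = 45.348 + 32 = 77.348 N/mm
F = k_eq·δ = 77.348·40 = 3093.9 N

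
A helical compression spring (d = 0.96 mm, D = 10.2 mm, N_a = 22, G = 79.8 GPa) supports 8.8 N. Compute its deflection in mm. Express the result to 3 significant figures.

k = Gd⁴/(8D³N_a) = (79.8×10³)(0.96⁴)/(8·10.2³·22) = 0.36289 N/mm
δ = F/k = 8.8 / 0.36289 = 24.25 mm

24.2 mm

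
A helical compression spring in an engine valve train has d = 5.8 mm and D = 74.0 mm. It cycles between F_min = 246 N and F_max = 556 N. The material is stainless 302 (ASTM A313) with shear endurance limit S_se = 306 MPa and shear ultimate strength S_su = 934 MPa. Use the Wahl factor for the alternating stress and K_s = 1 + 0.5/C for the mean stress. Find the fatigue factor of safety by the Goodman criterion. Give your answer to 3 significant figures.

1.03

C = D/d = 74.0/5.8 = 12.7586; K_W = (4C−1)/(4C−4)+0.615/C = 1.1120; K_s = 1+0.5/C = 1.0392
F_a = (F_max−F_min)/2 = 155 N; F_m = (F_max+F_min)/2 = 401 N
τ_a = K_W·8F_aD/(πd³) = 1.1120 × 149.7 = 166.46 MPa
τ_m = K_s·8F_mD/(πd³) = 1.0392 × 387.29 = 402.46 MPa
Goodman: 1/n_f = τ_a/S_se + τ_m/S_su = 166.46/306 + 402.46/934 = 0.54400 + 0.43090 = 0.9749
n_f = 1/0.9749 = 1.026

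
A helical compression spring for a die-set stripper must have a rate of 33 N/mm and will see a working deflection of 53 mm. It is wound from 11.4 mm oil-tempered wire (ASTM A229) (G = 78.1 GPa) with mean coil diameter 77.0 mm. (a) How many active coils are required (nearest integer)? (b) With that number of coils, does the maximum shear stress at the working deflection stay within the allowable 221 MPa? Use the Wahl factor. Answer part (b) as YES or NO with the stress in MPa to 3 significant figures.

(a) 11 coils; (b) NO, τ_max = 281 MPa

N_a = Gd⁴/(8D³k) = (78.1×10³)(11.4⁴)/(8·77.0³·33) = 10.94 → N_a = 11
Actual rate k = Gd⁴/(8D³·11) = 32.833 N/mm
Working load F = kδ = 32.833·53 = 1740.2 N
C = 77.0/11.4 = 6.7544; K_W = (4C−1)/(4C−4)+0.615/C = 1.2214
τ_max = K_W·8FD/(πd³) = 1.2214·230.31 = 281.29 MPa
τ_max > 221 MPa → exceeds allowable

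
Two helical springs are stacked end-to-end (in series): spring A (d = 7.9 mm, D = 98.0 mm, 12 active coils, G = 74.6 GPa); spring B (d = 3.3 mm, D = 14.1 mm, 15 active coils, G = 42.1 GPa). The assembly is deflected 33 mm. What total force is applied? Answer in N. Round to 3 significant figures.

87.2 N

k_A = Gd⁴/(8D³N_a) = (74.6×10³)(7.9⁴)/(8·98.0³·12) = 3.2159 N/mm
k_B = Gd⁴/(8D³N_a) = (42.1×10³)(3.3⁴)/(8·14.1³·15) = 14.842 N/mm
Series: 1/k_eq = 1/3.2159 + 1/14.842 = 0.37833; k_eq = 2.6432 N/mm
F = k_eq·δ = 2.6432·33 = 87.225 N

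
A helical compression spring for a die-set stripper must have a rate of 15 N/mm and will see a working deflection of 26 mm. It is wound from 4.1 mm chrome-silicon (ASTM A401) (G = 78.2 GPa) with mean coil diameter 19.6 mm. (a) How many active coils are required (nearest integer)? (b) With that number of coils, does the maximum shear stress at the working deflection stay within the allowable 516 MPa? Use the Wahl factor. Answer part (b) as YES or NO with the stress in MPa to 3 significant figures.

(a) 24 coils; (b) YES, τ_max = 382 MPa

N_a = Gd⁴/(8D³k) = (78.2×10³)(4.1⁴)/(8·19.6³·15) = 24.46 → N_a = 24
Actual rate k = Gd⁴/(8D³·24) = 15.285 N/mm
Working load F = kδ = 15.285·26 = 397.42 N
C = 19.6/4.1 = 4.7805; K_W = (4C−1)/(4C−4)+0.615/C = 1.3270
τ_max = K_W·8FD/(πd³) = 1.3270·287.8 = 381.92 MPa
τ_max ≤ 516 MPa → acceptable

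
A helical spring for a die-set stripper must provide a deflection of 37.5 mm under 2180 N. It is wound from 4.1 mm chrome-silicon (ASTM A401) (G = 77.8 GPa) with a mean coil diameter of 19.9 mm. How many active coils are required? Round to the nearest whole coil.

Required rate k = F/δ = 2180/37.5 = 58.133 N/mm
N_a = Gd⁴/(8D³k) = (77.8×10³ × 4.1⁴)/(8 × 19.9³ × 58.133)
    = 2.19844e+07 / 3.665e+06 = 5.998 → 6 coils

6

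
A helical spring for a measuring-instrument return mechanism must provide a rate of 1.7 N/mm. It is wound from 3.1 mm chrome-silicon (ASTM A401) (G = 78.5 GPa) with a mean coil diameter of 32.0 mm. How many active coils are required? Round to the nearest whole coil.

N_a = Gd⁴/(8D³k) = (78.5×10³ × 3.1⁴)/(8 × 32.0³ × 1.7)
    = 7.24964e+06 / 445645 = 16.27 → 16 coils

16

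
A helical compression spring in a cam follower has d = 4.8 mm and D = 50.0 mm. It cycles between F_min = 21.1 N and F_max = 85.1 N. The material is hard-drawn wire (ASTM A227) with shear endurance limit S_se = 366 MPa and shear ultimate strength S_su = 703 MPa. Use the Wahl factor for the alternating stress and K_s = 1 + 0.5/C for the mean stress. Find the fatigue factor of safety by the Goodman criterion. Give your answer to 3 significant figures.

C = D/d = 50.0/4.8 = 10.4167; K_W = (4C−1)/(4C−4)+0.615/C = 1.1387; K_s = 1+0.5/C = 1.0480
F_a = (F_max−F_min)/2 = 32 N; F_m = (F_max+F_min)/2 = 53.1 N
τ_a = K_W·8F_aD/(πd³) = 1.1387 × 36.841 = 41.951 MPa
τ_m = K_s·8F_mD/(πd³) = 1.0480 × 61.134 = 64.068 MPa
Goodman: 1/n_f = τ_a/S_se + τ_m/S_su = 41.951/366 + 64.068/703 = 0.11462 + 0.09114 = 0.20576
n_f = 1/0.20576 = 4.86

4.86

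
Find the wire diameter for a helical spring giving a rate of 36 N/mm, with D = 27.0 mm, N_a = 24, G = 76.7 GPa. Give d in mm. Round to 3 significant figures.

6.49 mm

d = (8D³N_a·k / G)^(1/4) = (8·27.0³·24·36 / (76.7×10³))^0.25
  = (1773.8)^0.25 = 6.4897 mm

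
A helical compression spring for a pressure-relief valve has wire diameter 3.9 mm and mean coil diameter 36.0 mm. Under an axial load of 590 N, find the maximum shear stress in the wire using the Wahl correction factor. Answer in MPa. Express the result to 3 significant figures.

1060 MPa

Spring index C = D/d = 36.0/3.9 = 9.2308
K_W = (4C−1)/(4C−4) + 0.615/C = 35.923/32.923 + 0.0666 = 1.1577
τ₀ = 8FD/(πd³) = 8·590·36.0/(π·3.9³) = 169920/186.36 = 911.8 MPa
τ_max = K·τ₀ = 1.1577 × 911.8 = 1055.6 MPa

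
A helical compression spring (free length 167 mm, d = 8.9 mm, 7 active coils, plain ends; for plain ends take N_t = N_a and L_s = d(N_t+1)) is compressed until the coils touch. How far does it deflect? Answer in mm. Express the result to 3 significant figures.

N_t = 7; L_s = 8.9·8 = 71.2 mm
δ_solid = L₀ − L_s = 167 − 71.2 = 95.8 mm

95.8 mm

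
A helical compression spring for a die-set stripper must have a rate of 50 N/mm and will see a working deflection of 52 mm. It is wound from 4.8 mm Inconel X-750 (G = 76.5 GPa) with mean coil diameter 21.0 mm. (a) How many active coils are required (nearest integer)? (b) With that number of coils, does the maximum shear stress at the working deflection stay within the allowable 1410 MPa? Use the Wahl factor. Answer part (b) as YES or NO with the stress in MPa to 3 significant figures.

N_a = Gd⁴/(8D³k) = (76.5×10³)(4.8⁴)/(8·21.0³·50) = 10.96 → N_a = 11
Actual rate k = Gd⁴/(8D³·11) = 49.829 N/mm
Working load F = kδ = 49.829·52 = 2591.1 N
C = 21.0/4.8 = 4.3750; K_W = (4C−1)/(4C−4)+0.615/C = 1.3628
τ_max = K_W·8FD/(πd³) = 1.3628·1252.9 = 1707.5 MPa
τ_max > 1410 MPa → exceeds allowable

(a) 11 coils; (b) NO, τ_max = 1710 MPa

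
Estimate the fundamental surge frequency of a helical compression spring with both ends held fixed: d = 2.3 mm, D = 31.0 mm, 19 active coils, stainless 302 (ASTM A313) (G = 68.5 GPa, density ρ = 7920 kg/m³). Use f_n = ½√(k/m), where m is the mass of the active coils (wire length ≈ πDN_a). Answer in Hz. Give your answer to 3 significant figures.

41.7 Hz

k = Gd⁴/(8D³N_a) = (68.5×10³)(2.3⁴)/(8·31.0³·19) = 0.42332 N/mm = 423.32 N/m
Wire length L = πDN_a = π·31.0·19 = 1850.4 mm
m = ρ·(πd²/4)·L = 7920 × 4.1548×10⁻⁶ m² × 1.8504 m = 0.060889 kg
f_n = ½√(k/m) = 0.5·√(423.32/0.060889) = 0.5·√(6952.4) = 41.691 Hz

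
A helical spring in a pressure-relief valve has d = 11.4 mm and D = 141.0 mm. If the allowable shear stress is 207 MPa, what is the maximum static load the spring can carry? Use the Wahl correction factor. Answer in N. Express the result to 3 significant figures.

766 N

C = D/d = 141.0/11.4 = 12.3684
K_W = (4C−1)/(4C−4) + 0.615/C = 48.474/45.474 + 0.0497 = 1.1157
τ_max = K·8FD/(πd³) → F_max = τ_allow·πd³/(8DK)
F_max = 207·π·11.4³/(8·141.0·1.1157) = 9.6346e+05/1258.5 = 765.56 N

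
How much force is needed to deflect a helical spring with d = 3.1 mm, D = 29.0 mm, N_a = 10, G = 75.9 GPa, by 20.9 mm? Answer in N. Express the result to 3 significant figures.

k = Gd⁴/(8D³N_a) = (75.9×10³)(3.1⁴)/(8·29.0³·10) = 3.5926 N/mm
F = k·δ = 3.5926 × 20.9 = 75.085 N

75.1 N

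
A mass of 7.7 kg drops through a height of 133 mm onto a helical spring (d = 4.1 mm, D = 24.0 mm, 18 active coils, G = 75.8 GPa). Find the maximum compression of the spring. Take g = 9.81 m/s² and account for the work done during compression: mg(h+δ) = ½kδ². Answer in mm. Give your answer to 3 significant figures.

k = Gd⁴/(8D³N_a) = (75.8×10³)(4.1⁴)/(8·24.0³·18) = 10.76 N/mm
W = mg = 7.7 × 9.81 = 75.537 N
½kδ² − Wδ − Wh = 0 → δ = (W + √(W² + 2kWh))/k
δ = (75.537 + √(5705.8 + 216197))/10.76 = (75.537 + 471.07)/10.76 = 50.8 mm

50.8 mm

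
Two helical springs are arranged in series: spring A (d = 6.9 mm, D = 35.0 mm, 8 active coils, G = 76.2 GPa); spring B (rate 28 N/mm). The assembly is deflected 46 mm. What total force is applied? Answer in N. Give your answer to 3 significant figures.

k_A = Gd⁴/(8D³N_a) = (76.2×10³)(6.9⁴)/(8·35.0³·8) = 62.946 N/mm
Series: 1/k_eq = 1/62.946 + 1/28 = 0.051601; k_eq = 19.379 N/mm
F = k_eq·δ = 19.379·46 = 891.46 N

891 N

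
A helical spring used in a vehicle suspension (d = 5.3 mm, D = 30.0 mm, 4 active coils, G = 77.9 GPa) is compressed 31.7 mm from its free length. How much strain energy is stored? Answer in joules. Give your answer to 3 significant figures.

35.7 J

k = Gd⁴/(8D³N_a) = (77.9×10³)(5.3⁴)/(8·30.0³·4) = 71.142 N/mm
U = ½kδ² = 0.5 × 71.142 × 31.7² = 35745 N·mm = 35.745 J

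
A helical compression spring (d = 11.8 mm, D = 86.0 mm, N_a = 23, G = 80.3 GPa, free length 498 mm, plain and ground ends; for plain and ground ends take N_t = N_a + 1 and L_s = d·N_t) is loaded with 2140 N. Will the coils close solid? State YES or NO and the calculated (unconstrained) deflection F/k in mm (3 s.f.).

NO, δ = 161 mm

k = Gd⁴/(8D³N_a) = (80.3×10³)(11.8⁴)/(8·86.0³·23) = 13.302 N/mm
N_t = 24; L_s = 11.8·24 = 283.2 mm; δ_solid = L₀ − L_s = 498 − 283.2 = 214.8 mm
δ = F/k = 2140/13.302 = 160.87 mm
δ < δ_solid → spring does not go solid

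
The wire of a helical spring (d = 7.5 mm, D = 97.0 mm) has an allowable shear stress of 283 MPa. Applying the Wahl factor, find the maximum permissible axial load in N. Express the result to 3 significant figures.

435 N

C = D/d = 97.0/7.5 = 12.9333
K_W = (4C−1)/(4C−4) + 0.615/C = 50.733/47.733 + 0.0476 = 1.1104
τ_max = K·8FD/(πd³) → F_max = τ_allow·πd³/(8DK)
F_max = 283·π·7.5³/(8·97.0·1.1104) = 3.7508e+05/861.67 = 435.29 N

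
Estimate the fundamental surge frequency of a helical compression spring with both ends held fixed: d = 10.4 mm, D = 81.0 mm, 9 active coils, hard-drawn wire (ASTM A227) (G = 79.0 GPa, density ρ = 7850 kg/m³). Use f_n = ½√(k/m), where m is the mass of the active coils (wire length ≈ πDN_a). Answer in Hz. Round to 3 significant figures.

k = Gd⁴/(8D³N_a) = (79.0×10³)(10.4⁴)/(8·81.0³·9) = 24.153 N/mm = 24153 N/m
Wire length L = πDN_a = π·81.0·9 = 2290.2 mm
m = ρ·(πd²/4)·L = 7850 × 84.949×10⁻⁶ m² × 2.2902 m = 1.5272 kg
f_n = ½√(k/m) = 0.5·√(24153/1.5272) = 0.5·√(15815) = 62.879 Hz

62.9 Hz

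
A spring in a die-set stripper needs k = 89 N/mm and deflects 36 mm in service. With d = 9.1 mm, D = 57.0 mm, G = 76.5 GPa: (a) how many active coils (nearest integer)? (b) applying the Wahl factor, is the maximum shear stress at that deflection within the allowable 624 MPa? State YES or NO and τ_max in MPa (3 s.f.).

N_a = Gd⁴/(8D³k) = (76.5×10³)(9.1⁴)/(8·57.0³·89) = 3.979 → N_a = 4
Actual rate k = Gd⁴/(8D³·4) = 88.522 N/mm
Working load F = kδ = 88.522·36 = 3186.8 N
C = 57.0/9.1 = 6.2637; K_W = (4C−1)/(4C−4)+0.615/C = 1.2407
τ_max = K_W·8FD/(πd³) = 1.2407·613.83 = 761.56 MPa
τ_max > 624 MPa → exceeds allowable

(a) 4 coils; (b) NO, τ_max = 762 MPa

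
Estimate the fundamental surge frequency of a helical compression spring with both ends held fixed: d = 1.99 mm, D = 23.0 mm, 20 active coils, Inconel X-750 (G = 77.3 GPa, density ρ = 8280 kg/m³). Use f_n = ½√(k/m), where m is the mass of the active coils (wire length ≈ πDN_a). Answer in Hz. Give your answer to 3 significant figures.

k = Gd⁴/(8D³N_a) = (77.3×10³)(1.99⁴)/(8·23.0³·20) = 0.62271 N/mm = 622.71 N/m
Wire length L = πDN_a = π·23.0·20 = 1445.1 mm
m = ρ·(πd²/4)·L = 8280 × 3.1103×10⁻⁶ m² × 1.4451 m = 0.037216 kg
f_n = ½√(k/m) = 0.5·√(622.71/0.037216) = 0.5·√(16732) = 64.677 Hz

64.7 Hz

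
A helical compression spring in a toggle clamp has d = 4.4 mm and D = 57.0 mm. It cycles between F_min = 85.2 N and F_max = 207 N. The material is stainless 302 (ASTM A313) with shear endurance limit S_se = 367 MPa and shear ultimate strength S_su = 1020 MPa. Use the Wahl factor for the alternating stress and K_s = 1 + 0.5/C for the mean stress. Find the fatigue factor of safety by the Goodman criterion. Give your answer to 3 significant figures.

C = D/d = 57.0/4.4 = 12.9545; K_W = (4C−1)/(4C−4)+0.615/C = 1.1102; K_s = 1+0.5/C = 1.0386
F_a = (F_max−F_min)/2 = 60.9 N; F_m = (F_max+F_min)/2 = 146.1 N
τ_a = K_W·8F_aD/(πd³) = 1.1102 × 103.77 = 115.21 MPa
τ_m = K_s·8F_mD/(πd³) = 1.0386 × 248.95 = 258.56 MPa
Goodman: 1/n_f = τ_a/S_se + τ_m/S_su = 115.21/367 + 258.56/1020 = 0.31392 + 0.25349 = 0.5674
n_f = 1/0.5674 = 1.762

1.76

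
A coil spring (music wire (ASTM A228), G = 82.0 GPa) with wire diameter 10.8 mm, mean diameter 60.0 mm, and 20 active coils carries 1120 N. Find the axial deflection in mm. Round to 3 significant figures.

34.7 mm

k = Gd⁴/(8D³N_a) = (82.0×10³)(10.8⁴)/(8·60.0³·20) = 32.28 N/mm
δ = F/k = 1120 / 32.28 = 34.696 mm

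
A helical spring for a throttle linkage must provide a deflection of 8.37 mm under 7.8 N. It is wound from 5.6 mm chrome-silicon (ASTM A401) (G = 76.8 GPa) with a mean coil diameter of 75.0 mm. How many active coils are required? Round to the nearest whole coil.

Required rate k = F/δ = 7.8/8.37 = 0.9319 N/mm
N_a = Gd⁴/(8D³k) = (76.8×10³ × 5.6⁴)/(8 × 75.0³ × 0.9319)
    = 7.55289e+07 / 3.14516e+06 = 24.01 → 24 coils

24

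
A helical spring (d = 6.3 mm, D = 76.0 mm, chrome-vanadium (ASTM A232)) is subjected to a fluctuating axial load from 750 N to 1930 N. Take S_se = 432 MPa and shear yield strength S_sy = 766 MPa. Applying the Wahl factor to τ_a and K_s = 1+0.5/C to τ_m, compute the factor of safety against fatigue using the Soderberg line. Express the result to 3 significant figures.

0.386

C = D/d = 76.0/6.3 = 12.0635; K_W = (4C−1)/(4C−4)+0.615/C = 1.1188; K_s = 1+0.5/C = 1.0414
F_a = (F_max−F_min)/2 = 590 N; F_m = (F_max+F_min)/2 = 1340 N
τ_a = K_W·8F_aD/(πd³) = 1.1188 × 456.65 = 510.89 MPa
τ_m = K_s·8F_mD/(πd³) = 1.0414 × 1037.1 = 1080.1 MPa
Soderberg: 1/n_f = τ_a/S_se + τ_m/S_sy = 510.89/432 + 1080.1/766 = 1.18261 + 1.41009 = 2.5927
n_f = 1/2.5927 = 0.3857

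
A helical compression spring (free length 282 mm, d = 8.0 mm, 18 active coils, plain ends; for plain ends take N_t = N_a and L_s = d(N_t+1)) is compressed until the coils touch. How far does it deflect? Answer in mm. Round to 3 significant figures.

N_t = 18; L_s = 8.0·19 = 152 mm
δ_solid = L₀ − L_s = 282 − 152 = 130 mm

130 mm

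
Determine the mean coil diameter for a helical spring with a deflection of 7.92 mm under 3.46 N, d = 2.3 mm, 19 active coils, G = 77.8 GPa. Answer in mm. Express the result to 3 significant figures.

32.0 mm

Required rate k = F/δ = 3.46/7.92 = 0.43687 N/mm
D = (Gd⁴/(8N_a·k))^(1/3) = (77.8×10³·2.3⁴/(8·19·0.43687))^(1/3)
  = (32786.6)^(1/3) = 32.0061 mm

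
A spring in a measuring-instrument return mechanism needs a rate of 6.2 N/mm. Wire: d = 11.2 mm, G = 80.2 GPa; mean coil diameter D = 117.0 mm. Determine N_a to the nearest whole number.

N_a = Gd⁴/(8D³k) = (80.2×10³ × 11.2⁴)/(8 × 117.0³ × 6.2)
    = 1.26196e+09 / 7.944e+07 = 15.89 → 16 coils

16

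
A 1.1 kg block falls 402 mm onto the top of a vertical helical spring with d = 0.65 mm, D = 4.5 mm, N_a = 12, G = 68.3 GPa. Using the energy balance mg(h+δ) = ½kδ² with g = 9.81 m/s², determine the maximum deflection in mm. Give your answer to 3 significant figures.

87.0 mm

k = Gd⁴/(8D³N_a) = (68.3×10³)(0.65⁴)/(8·4.5³·12) = 1.3937 N/mm
W = mg = 1.1 × 9.81 = 10.791 N
½kδ² − Wδ − Wh = 0 → δ = (W + √(W² + 2kWh))/k
δ = (10.791 + √(116.45 + 12091.6))/1.3937 = (10.791 + 110.49)/1.3937 = 87.022 mm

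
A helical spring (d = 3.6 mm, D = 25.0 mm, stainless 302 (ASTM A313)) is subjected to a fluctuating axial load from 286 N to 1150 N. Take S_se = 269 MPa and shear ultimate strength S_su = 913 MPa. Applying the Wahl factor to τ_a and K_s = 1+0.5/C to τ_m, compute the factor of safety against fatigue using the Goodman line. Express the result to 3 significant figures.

0.262

C = D/d = 25.0/3.6 = 6.9444; K_W = (4C−1)/(4C−4)+0.615/C = 1.2147; K_s = 1+0.5/C = 1.0720
F_a = (F_max−F_min)/2 = 432 N; F_m = (F_max+F_min)/2 = 718 N
τ_a = K_W·8F_aD/(πd³) = 1.2147 × 589.46 = 716.04 MPa
τ_m = K_s·8F_mD/(πd³) = 1.0720 × 979.71 = 1050.2 MPa
Goodman: 1/n_f = τ_a/S_se + τ_m/S_su = 716.04/269 + 1050.2/913 = 2.66185 + 1.15033 = 3.8122
n_f = 1/3.8122 = 0.2623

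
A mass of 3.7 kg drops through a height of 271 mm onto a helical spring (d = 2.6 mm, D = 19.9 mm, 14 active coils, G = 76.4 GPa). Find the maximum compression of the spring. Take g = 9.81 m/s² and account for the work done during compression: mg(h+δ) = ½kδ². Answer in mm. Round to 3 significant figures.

80.3 mm

k = Gd⁴/(8D³N_a) = (76.4×10³)(2.6⁴)/(8·19.9³·14) = 3.9556 N/mm
W = mg = 3.7 × 9.81 = 36.297 N
½kδ² − Wδ − Wh = 0 → δ = (W + √(W² + 2kWh))/k
δ = (36.297 + √(1317.5 + 77817.9))/3.9556 = (36.297 + 281.31)/3.9556 = 80.294 mm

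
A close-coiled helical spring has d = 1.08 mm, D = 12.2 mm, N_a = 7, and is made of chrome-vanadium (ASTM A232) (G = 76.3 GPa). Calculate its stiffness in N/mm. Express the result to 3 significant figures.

k = Gd⁴/(8D³N_a) = (76.3×10³ × 1.08⁴) / (8 × 12.2³ × 7)
  = 103805 / 101687 = 1.0208 N/mm

1.02 N/mm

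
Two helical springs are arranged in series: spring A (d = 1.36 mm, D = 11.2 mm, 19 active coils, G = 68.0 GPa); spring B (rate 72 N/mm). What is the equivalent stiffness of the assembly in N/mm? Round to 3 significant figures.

k_A = Gd⁴/(8D³N_a) = (68.0×10³)(1.36⁴)/(8·11.2³·19) = 1.0893 N/mm
Series: 1/k_eq = 1/1.0893 + 1/72 = 0.93187; k_eq = 1.0731 N/mm

1.07 N/mm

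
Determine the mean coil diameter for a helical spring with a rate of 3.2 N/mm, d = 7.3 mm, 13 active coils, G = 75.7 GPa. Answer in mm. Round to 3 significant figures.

D = (Gd⁴/(8N_a·k))^(1/3) = (75.7×10³·7.3⁴/(8·13·3.2))^(1/3)
  = (645958)^(1/3) = 86.4440 mm

86.4 mm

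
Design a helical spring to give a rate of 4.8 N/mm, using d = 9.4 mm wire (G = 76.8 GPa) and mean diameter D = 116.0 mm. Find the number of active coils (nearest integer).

10

N_a = Gd⁴/(8D³k) = (76.8×10³ × 9.4⁴)/(8 × 116.0³ × 4.8)
    = 5.99615e+08 / 5.99384e+07 = 10 → 10 coils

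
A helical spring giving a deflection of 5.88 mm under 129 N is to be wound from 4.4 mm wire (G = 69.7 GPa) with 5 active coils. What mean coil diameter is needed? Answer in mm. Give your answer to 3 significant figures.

Required rate k = F/δ = 129/5.88 = 21.939 N/mm
D = (Gd⁴/(8N_a·k))^(1/3) = (69.7×10³·4.4⁴/(8·5·21.939))^(1/3)
  = (29769.5)^(1/3) = 30.9925 mm

31.0 mm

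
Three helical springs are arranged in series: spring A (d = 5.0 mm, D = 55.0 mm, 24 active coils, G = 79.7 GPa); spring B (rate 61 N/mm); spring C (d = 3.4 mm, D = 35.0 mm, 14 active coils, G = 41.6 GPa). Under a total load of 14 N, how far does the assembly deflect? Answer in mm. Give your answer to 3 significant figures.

21.3 mm

k_A = Gd⁴/(8D³N_a) = (79.7×10³)(5.0⁴)/(8·55.0³·24) = 1.5594 N/mm
k_C = Gd⁴/(8D³N_a) = (41.6×10³)(3.4⁴)/(8·35.0³·14) = 1.1577 N/mm
Series: 1/k_eq = 1/1.5594 + 1/61 + 1/1.1577 = 1.5215; k_eq = 0.65726 N/mm
δ = F/k_eq = 14/0.65726 = 21.301 mm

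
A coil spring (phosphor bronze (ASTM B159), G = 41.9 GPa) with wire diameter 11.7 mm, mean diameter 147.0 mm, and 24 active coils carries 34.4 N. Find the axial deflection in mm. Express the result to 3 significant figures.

26.7 mm

k = Gd⁴/(8D³N_a) = (41.9×10³)(11.7⁴)/(8·147.0³·24) = 1.2874 N/mm
δ = F/k = 34.4 / 1.2874 = 26.721 mm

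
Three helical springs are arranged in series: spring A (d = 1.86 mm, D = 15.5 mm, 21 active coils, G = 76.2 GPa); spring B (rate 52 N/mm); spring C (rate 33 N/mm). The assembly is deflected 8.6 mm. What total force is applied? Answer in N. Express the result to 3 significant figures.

11.7 N

k_A = Gd⁴/(8D³N_a) = (76.2×10³)(1.86⁴)/(8·15.5³·21) = 1.4578 N/mm
Series: 1/k_eq = 1/1.4578 + 1/52 + 1/33 = 0.73549; k_eq = 1.3596 N/mm
F = k_eq·δ = 1.3596·8.6 = 11.693 N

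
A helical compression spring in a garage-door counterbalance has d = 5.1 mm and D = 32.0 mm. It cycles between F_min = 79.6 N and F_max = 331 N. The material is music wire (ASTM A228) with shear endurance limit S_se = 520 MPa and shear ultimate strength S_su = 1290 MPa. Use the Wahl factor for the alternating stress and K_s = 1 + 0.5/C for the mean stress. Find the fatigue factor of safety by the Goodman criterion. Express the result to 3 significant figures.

3.45

C = D/d = 32.0/5.1 = 6.2745; K_W = (4C−1)/(4C−4)+0.615/C = 1.2402; K_s = 1+0.5/C = 1.0797
F_a = (F_max−F_min)/2 = 125.7 N; F_m = (F_max+F_min)/2 = 205.3 N
τ_a = K_W·8F_aD/(πd³) = 1.2402 × 77.217 = 95.766 MPa
τ_m = K_s·8F_mD/(πd³) = 1.0797 × 126.12 = 136.17 MPa
Goodman: 1/n_f = τ_a/S_se + τ_m/S_su = 95.766/520 + 136.17/1290 = 0.18416 + 0.10555 = 0.28972
n_f = 1/0.28972 = 3.452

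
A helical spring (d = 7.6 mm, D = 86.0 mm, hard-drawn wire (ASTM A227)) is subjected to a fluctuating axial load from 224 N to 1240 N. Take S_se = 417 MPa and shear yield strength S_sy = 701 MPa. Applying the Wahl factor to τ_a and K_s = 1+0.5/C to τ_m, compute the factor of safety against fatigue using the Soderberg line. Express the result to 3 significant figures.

0.814

C = D/d = 86.0/7.6 = 11.3158; K_W = (4C−1)/(4C−4)+0.615/C = 1.1271; K_s = 1+0.5/C = 1.0442
F_a = (F_max−F_min)/2 = 508 N; F_m = (F_max+F_min)/2 = 732 N
τ_a = K_W·8F_aD/(πd³) = 1.1271 × 253.43 = 285.63 MPa
τ_m = K_s·8F_mD/(πd³) = 1.0442 × 365.18 = 381.32 MPa
Soderberg: 1/n_f = τ_a/S_se + τ_m/S_sy = 285.63/417 + 381.32/701 = 0.68497 + 0.54396 = 1.2289
n_f = 1/1.2289 = 0.8137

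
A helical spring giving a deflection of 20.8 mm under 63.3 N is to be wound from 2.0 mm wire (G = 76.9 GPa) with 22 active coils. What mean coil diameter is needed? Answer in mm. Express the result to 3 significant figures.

13.2 mm

Required rate k = F/δ = 63.3/20.8 = 3.0433 N/mm
D = (Gd⁴/(8N_a·k))^(1/3) = (76.9×10³·2.0⁴/(8·22·3.0433))^(1/3)
  = (2297.17)^(1/3) = 13.1946 mm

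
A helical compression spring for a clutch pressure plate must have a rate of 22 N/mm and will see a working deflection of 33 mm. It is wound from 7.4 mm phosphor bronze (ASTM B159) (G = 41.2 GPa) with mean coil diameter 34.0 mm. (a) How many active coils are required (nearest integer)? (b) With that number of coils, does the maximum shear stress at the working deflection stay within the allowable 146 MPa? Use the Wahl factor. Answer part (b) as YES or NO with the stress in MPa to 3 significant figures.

N_a = Gd⁴/(8D³k) = (41.2×10³)(7.4⁴)/(8·34.0³·22) = 17.86 → N_a = 18
Actual rate k = Gd⁴/(8D³·18) = 21.829 N/mm
Working load F = kδ = 21.829·33 = 720.34 N
C = 34.0/7.4 = 4.5946; K_W = (4C−1)/(4C−4)+0.615/C = 1.3425
τ_max = K_W·8FD/(πd³) = 1.3425·153.91 = 206.62 MPa
τ_max > 146 MPa → exceeds allowable

(a) 18 coils; (b) NO, τ_max = 207 MPa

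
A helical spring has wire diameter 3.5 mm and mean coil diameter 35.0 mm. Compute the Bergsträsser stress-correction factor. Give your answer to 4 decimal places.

C = D/d = 35.0/3.5 = 10.0000
K_B = (4C+2)/(4C−3) = 42.000/37.000 = 1.1351

1.1351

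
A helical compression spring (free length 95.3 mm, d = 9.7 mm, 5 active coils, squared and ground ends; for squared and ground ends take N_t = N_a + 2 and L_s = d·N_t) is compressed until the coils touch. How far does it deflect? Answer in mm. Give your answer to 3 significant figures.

N_t = 7; L_s = 9.7·7 = 67.9 mm
δ_solid = L₀ − L_s = 95.3 − 67.9 = 27.4 mm

27.4 mm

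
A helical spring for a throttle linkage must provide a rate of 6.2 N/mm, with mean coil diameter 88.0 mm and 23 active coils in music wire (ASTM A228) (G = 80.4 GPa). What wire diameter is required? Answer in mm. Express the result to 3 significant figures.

d = (8D³N_a·k / G)^(1/4) = (8·88.0³·23·6.2 / (80.4×10³))^0.25
  = (9669.4)^0.25 = 9.9163 mm

9.92 mm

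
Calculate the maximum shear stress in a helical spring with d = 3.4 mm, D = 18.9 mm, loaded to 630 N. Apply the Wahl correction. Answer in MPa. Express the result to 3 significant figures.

984 MPa

Spring index C = D/d = 18.9/3.4 = 5.5588
K_W = (4C−1)/(4C−4) + 0.615/C = 21.235/18.235 + 0.1106 = 1.2752
τ₀ = 8FD/(πd³) = 8·630·18.9/(π·3.4³) = 95256/123.48 = 771.45 MPa
τ_max = K·τ₀ = 1.2752 × 771.45 = 983.71 MPa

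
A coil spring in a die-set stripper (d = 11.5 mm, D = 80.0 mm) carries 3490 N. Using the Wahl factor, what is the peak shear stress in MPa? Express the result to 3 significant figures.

Spring index C = D/d = 80.0/11.5 = 6.9565
K_W = (4C−1)/(4C−4) + 0.615/C = 26.826/23.826 + 0.0884 = 1.2143
τ₀ = 8FD/(πd³) = 8·3490·80.0/(π·11.5³) = 2.2336e+06/4778 = 467.48 MPa
τ_max = K·τ₀ = 1.2143 × 467.48 = 567.67 MPa

568 MPa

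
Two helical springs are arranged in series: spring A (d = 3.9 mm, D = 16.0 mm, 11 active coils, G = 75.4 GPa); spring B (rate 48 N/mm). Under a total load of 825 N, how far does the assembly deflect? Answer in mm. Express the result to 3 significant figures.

k_A = Gd⁴/(8D³N_a) = (75.4×10³)(3.9⁴)/(8·16.0³·11) = 48.394 N/mm
Series: 1/k_eq = 1/48.394 + 1/48 = 0.041497; k_eq = 24.098 N/mm
δ = F/k_eq = 825/24.098 = 34.235 mm

34.2 mm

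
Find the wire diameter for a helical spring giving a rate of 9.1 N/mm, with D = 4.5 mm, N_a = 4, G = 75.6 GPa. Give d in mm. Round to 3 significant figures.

d = (8D³N_a·k / G)^(1/4) = (8·4.5³·4·9.1 / (75.6×10³))^0.25
  = (0.351)^0.25 = 0.7697 mm

0.770 mm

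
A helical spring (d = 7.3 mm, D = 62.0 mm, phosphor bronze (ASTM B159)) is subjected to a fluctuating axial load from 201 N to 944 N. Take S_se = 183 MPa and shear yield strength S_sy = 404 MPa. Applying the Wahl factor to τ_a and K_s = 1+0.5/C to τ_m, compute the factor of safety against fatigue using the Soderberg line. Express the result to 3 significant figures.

0.635

C = D/d = 62.0/7.3 = 8.4932; K_W = (4C−1)/(4C−4)+0.615/C = 1.1725; K_s = 1+0.5/C = 1.0589
F_a = (F_max−F_min)/2 = 371.5 N; F_m = (F_max+F_min)/2 = 572.5 N
τ_a = K_W·8F_aD/(πd³) = 1.1725 × 150.77 = 176.78 MPa
τ_m = K_s·8F_mD/(πd³) = 1.0589 × 232.35 = 246.03 MPa
Soderberg: 1/n_f = τ_a/S_se + τ_m/S_sy = 176.78/183 + 246.03/404 = 0.96602 + 0.60898 = 1.575
n_f = 1/1.575 = 0.6349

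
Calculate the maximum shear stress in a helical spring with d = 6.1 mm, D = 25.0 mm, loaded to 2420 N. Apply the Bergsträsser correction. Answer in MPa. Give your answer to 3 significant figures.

932 MPa

Spring index C = D/d = 25.0/6.1 = 4.0984
K_B = (4C+2)/(4C−3) = 18.393/13.393 = 1.3733
τ₀ = 8FD/(πd³) = 8·2420·25.0/(π·6.1³) = 484000/713.08 = 678.74 MPa
τ_max = K·τ₀ = 1.3733 × 678.74 = 932.13 MPa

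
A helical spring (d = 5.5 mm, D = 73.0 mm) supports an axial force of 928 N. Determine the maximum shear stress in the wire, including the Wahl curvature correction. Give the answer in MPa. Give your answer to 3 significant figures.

1150 MPa

Spring index C = D/d = 73.0/5.5 = 13.2727
K_W = (4C−1)/(4C−4) + 0.615/C = 52.091/49.091 + 0.0463 = 1.1074
τ₀ = 8FD/(πd³) = 8·928·73.0/(π·5.5³) = 541952/522.68 = 1036.9 MPa
τ_max = K·τ₀ = 1.1074 × 1036.9 = 1148.3 MPa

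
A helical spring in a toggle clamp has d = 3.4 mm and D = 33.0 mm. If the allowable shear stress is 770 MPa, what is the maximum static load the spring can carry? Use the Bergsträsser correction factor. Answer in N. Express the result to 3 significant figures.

C = D/d = 33.0/3.4 = 9.7059
K_B = (4C+2)/(4C−3) = 40.824/35.824 = 1.1396
τ_max = K·8FD/(πd³) → F_max = τ_allow·πd³/(8DK)
F_max = 770·π·3.4³/(8·33.0·1.1396) = 95077/300.85 = 316.03 N

316 N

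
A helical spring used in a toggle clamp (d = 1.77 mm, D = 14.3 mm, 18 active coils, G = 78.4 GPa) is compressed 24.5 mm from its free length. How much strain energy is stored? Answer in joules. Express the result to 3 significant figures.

0.548 J

k = Gd⁴/(8D³N_a) = (78.4×10³)(1.77⁴)/(8·14.3³·18) = 1.8274 N/mm
U = ½kδ² = 0.5 × 1.8274 × 24.5² = 548.45 N·mm = 0.54845 J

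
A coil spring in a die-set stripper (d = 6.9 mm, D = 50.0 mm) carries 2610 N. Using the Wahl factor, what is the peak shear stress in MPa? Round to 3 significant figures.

1220 MPa

Spring index C = D/d = 50.0/6.9 = 7.2464
K_W = (4C−1)/(4C−4) + 0.615/C = 27.986/24.986 + 0.0849 = 1.2049
τ₀ = 8FD/(πd³) = 8·2610·50.0/(π·6.9³) = 1.044e+06/1032 = 1011.6 MPa
τ_max = K·τ₀ = 1.2049 × 1011.6 = 1218.9 MPa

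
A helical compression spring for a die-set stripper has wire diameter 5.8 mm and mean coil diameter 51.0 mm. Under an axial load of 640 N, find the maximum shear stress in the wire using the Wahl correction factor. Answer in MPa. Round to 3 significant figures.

Spring index C = D/d = 51.0/5.8 = 8.7931
K_W = (4C−1)/(4C−4) + 0.615/C = 34.172/31.172 + 0.0699 = 1.1662
τ₀ = 8FD/(πd³) = 8·640·51.0/(π·5.8³) = 261120/612.96 = 426 MPa
τ_max = K·τ₀ = 1.1662 × 426 = 496.79 MPa

497 MPa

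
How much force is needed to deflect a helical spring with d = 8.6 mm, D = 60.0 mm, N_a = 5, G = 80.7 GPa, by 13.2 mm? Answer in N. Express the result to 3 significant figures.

k = Gd⁴/(8D³N_a) = (80.7×10³)(8.6⁴)/(8·60.0³·5) = 51.092 N/mm
F = k·δ = 51.092 × 13.2 = 674.42 N

674 N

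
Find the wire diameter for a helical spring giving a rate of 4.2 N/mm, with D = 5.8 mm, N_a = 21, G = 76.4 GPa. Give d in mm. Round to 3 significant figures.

d = (8D³N_a·k / G)^(1/4) = (8·5.8³·21·4.2 / (76.4×10³))^0.25
  = (1.802)^0.25 = 1.1586 mm

1.16 mm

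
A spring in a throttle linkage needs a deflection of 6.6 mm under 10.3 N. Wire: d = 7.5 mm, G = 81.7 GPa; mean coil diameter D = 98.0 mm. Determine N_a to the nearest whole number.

22

Required rate k = F/δ = 10.3/6.6 = 1.5606 N/mm
N_a = Gd⁴/(8D³k) = (81.7×10³ × 7.5⁴)/(8 × 98.0³ × 1.5606)
    = 2.58504e+08 / 1.17506e+07 = 22 → 22 coils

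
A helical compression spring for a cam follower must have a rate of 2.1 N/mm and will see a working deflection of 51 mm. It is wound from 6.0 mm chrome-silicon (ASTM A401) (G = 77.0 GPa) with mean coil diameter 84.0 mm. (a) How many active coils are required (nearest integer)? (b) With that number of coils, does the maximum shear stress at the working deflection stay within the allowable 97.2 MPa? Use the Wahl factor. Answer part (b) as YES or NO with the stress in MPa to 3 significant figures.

N_a = Gd⁴/(8D³k) = (77.0×10³)(6.0⁴)/(8·84.0³·2.1) = 10.02 → N_a = 10
Actual rate k = Gd⁴/(8D³·10) = 2.1046 N/mm
Working load F = kδ = 2.1046·51 = 107.33 N
C = 84.0/6.0 = 14.0000; K_W = (4C−1)/(4C−4)+0.615/C = 1.1016
τ_max = K_W·8FD/(πd³) = 1.1016·106.29 = 117.09 MPa
τ_max > 97.2 MPa → exceeds allowable

(a) 10 coils; (b) NO, τ_max = 117 MPa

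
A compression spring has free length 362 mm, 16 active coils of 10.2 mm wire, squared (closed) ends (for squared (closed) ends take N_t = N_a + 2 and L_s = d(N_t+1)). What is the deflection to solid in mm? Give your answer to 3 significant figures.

168 mm

N_t = 18; L_s = 10.2·19 = 193.8 mm
δ_solid = L₀ − L_s = 362 − 193.8 = 168.2 mm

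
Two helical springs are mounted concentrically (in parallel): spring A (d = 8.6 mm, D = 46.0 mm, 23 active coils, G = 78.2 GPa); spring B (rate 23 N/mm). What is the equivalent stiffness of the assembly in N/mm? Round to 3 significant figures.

46.9 N/mm

k_A = Gd⁴/(8D³N_a) = (78.2×10³)(8.6⁴)/(8·46.0³·23) = 23.884 N/mm
Parallel: k_eq = 23.884 + 23 = 46.884 N/mm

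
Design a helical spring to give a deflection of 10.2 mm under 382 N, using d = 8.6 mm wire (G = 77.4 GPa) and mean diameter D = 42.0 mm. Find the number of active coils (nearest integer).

19

Required rate k = F/δ = 382/10.2 = 37.451 N/mm
N_a = Gd⁴/(8D³k) = (77.4×10³ × 8.6⁴)/(8 × 42.0³ × 37.451)
    = 4.23384e+08 / 2.21973e+07 = 19.07 → 19 coils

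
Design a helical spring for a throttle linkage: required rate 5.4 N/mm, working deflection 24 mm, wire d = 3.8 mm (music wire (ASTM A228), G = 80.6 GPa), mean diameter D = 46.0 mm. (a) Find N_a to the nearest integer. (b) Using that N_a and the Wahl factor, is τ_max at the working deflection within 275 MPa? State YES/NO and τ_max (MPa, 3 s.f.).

(a) 4 coils; (b) NO, τ_max = 309 MPa

N_a = Gd⁴/(8D³k) = (80.6×10³)(3.8⁴)/(8·46.0³·5.4) = 3.997 → N_a = 4
Actual rate k = Gd⁴/(8D³·4) = 5.3957 N/mm
Working load F = kδ = 5.3957·24 = 129.5 N
C = 46.0/3.8 = 12.1053; K_W = (4C−1)/(4C−4)+0.615/C = 1.1183
τ_max = K_W·8FD/(πd³) = 1.1183·276.44 = 309.16 MPa
τ_max > 275 MPa → exceeds allowable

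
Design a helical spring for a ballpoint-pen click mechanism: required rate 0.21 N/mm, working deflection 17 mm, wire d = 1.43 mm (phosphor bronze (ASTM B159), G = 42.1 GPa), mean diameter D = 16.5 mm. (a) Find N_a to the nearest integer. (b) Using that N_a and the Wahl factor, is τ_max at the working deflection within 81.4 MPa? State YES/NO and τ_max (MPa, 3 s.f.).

(a) 23 coils; (b) YES, τ_max = 58.5 MPa

N_a = Gd⁴/(8D³k) = (42.1×10³)(1.43⁴)/(8·16.5³·0.21) = 23.33 → N_a = 23
Actual rate k = Gd⁴/(8D³·23) = 0.21299 N/mm
Working load F = kδ = 0.21299·17 = 3.6208 N
C = 16.5/1.43 = 11.5385; K_W = (4C−1)/(4C−4)+0.615/C = 1.1245
τ_max = K_W·8FD/(πd³) = 1.1245·52.026 = 58.502 MPa
τ_max ≤ 81.4 MPa → acceptable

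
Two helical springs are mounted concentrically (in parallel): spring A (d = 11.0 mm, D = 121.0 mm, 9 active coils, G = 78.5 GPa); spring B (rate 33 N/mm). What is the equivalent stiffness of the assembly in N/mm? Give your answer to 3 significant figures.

42.0 N/mm

k_A = Gd⁴/(8D³N_a) = (78.5×10³)(11.0⁴)/(8·121.0³·9) = 9.0106 N/mm
Parallel: k_eq = 9.0106 + 33 = 42.011 N/mm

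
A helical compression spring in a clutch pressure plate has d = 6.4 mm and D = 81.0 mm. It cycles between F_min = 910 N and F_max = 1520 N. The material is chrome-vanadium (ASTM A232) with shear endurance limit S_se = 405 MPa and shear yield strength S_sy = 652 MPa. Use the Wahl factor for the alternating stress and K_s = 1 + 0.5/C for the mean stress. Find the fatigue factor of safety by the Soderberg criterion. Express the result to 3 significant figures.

C = D/d = 81.0/6.4 = 12.6562; K_W = (4C−1)/(4C−4)+0.615/C = 1.1129; K_s = 1+0.5/C = 1.0395
F_a = (F_max−F_min)/2 = 305 N; F_m = (F_max+F_min)/2 = 1215 N
τ_a = K_W·8F_aD/(πd³) = 1.1129 × 239.99 = 267.09 MPa
τ_m = K_s·8F_mD/(πd³) = 1.0395 × 956.01 = 993.78 MPa
Soderberg: 1/n_f = τ_a/S_se + τ_m/S_sy = 267.09/405 + 993.78/652 = 0.65948 + 1.52420 = 2.1837
n_f = 1/2.1837 = 0.4579

0.458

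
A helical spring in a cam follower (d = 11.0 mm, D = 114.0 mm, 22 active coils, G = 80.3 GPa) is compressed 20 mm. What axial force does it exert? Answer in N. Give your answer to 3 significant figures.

k = Gd⁴/(8D³N_a) = (80.3×10³)(11.0⁴)/(8·114.0³·22) = 4.5088 N/mm
F = k·δ = 4.5088 × 20 = 90.176 N

90.2 N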